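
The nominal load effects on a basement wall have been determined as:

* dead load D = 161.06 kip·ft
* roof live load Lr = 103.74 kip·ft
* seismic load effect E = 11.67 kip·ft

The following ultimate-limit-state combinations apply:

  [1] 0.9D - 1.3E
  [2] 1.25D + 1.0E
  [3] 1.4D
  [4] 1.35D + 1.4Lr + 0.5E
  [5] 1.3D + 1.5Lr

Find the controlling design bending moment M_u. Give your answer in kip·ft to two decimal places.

368.50 kip·ft

[1] 0.9(161.06) - 1.3(11.67) = 144.95 - 15.17 = 129.78
[2] 1.25(161.06) + 1.0(11.67) = 201.33 + 11.67 = 213.00
[3] 1.4(161.06) = 225.48
[4] 1.35(161.06) + 1.4(103.74) + 0.5(11.67) = 368.50
[5] 1.3(161.06) + 1.5(103.74) = 209.38 + 155.61 = 364.99
The controlling combination is 4, giving 368.50 kip·ft.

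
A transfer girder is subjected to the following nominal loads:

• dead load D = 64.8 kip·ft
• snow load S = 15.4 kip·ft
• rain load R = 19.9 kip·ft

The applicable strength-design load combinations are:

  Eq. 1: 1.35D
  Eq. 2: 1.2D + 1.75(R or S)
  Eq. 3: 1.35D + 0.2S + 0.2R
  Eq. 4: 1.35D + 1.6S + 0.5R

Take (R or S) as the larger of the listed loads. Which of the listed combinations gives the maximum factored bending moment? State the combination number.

(R or S) → R = 19.9 kip·ft.
Eq. 1: 1.35(64.8) = 87.5
Eq. 2: 1.2(64.8) + 1.75(19.9) = 77.8 + 34.8 = 112.6
Eq. 3: 1.35(64.8) + 0.2(15.4) + 0.2(19.9) = 94.5
Eq. 4: 1.35(64.8) + 1.6(15.4) + 0.5(19.9) = 87.5 + 24.6 + 10.0 = 122.1
The largest value is 122.1 kip·ft from combination 4.

Combination 4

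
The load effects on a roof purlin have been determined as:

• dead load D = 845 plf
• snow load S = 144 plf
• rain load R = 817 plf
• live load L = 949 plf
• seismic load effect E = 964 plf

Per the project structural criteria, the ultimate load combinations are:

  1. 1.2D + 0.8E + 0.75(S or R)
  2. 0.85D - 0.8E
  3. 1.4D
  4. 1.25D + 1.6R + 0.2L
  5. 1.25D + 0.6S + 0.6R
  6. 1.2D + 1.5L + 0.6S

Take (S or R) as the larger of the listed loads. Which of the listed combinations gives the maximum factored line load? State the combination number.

Combination 4

(S or R) → R = 817 plf.
1. 1.2(845) + 0.8(964) + 0.75(817) = 1014.0 + 771.2 + 612.8 = 2398.0
2. 0.85(845) - 0.8(964) = -53.0
3. 1.4(845) = 1183.0
4. 1.25(845) + 1.6(817) + 0.2(949) = 1056.3 + 1307.2 + 189.8 = 2553.3
5. 1.25(845) + 0.6(144) + 0.6(817) = 1056.3 + 86.4 + 490.2 = 1632.9
6. 1.2(845) + 1.5(949) + 0.6(144) = 1014.0 + 1423.5 + 86.4 = 2523.9
The largest value is 2553.3 plf from combination 4.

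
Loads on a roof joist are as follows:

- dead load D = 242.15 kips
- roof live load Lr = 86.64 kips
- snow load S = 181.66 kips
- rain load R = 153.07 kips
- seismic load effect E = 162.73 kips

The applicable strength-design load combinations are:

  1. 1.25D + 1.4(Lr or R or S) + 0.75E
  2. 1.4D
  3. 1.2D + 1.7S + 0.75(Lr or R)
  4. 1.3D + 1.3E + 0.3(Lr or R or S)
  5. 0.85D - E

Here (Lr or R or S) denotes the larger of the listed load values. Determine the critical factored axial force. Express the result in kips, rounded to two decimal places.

(Lr or R or S) → S = 181.66 kips; (Lr or R) → R = 153.07 kips.
1. 1.25(242.15) + 1.4(181.66) + 0.75(162.73) = 679.06
2. 1.4(242.15) = 339.01
3. 1.2(242.15) + 1.7(181.66) + 0.75(153.07) = 714.20
4. 1.3(242.15) + 1.3(162.73) + 0.3(181.66) = 580.84
5. 0.85(242.15) - 1.0(162.73) = 43.10
Combination 3 governs: P_u = 714.20 kips.

714.20 kips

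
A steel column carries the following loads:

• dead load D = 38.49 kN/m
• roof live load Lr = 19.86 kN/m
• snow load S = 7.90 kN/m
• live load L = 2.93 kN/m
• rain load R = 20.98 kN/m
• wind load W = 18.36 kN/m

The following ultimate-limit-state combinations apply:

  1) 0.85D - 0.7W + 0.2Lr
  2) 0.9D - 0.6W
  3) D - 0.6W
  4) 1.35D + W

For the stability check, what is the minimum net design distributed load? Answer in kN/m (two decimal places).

1) 0.85(38.49) - 0.7(18.36) + 0.2(19.86) = 32.72 - 12.85 + 3.97 = 23.84
2) 0.9(38.49) - 0.6(18.36) = 23.63
3) 1.0(38.49) - 0.6(18.36) = 38.49 - 11.02 = 27.47
4) 1.35(38.49) + 1.0(18.36) = 51.96 + 18.36 = 70.32
Combination 2 gives the minimum: 23.63 kN/m.

23.63 kN/m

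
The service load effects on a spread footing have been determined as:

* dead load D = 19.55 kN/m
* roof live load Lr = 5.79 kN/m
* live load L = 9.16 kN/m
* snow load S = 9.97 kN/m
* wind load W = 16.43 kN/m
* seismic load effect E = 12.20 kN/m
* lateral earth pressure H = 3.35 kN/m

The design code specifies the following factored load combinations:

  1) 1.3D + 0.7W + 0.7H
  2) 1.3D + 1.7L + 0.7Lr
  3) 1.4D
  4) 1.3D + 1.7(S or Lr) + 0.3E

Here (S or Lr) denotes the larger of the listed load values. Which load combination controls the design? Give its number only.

(S or Lr) → S = 9.97 kN/m.
1) 1.3(19.55) + 0.7(16.43) + 0.7(3.35) = 39.26
2) 1.3(19.55) + 1.7(9.16) + 0.7(5.79) = 25.42 + 15.57 + 4.05 = 45.04
3) 1.4(19.55) = 27.37
4) 1.3(19.55) + 1.7(9.97) + 0.3(12.20) = 46.02
The largest value is 46.02 kN/m from combination 4.

Combination 4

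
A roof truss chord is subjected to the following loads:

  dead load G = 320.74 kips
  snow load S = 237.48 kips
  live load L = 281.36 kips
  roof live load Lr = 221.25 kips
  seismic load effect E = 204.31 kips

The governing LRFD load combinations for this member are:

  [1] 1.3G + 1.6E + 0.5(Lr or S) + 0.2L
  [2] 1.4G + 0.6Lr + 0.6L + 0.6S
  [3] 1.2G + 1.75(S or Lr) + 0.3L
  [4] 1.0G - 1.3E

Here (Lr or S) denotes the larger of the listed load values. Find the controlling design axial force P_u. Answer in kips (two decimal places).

(Lr or S) → S = 237.48 kips; (S or Lr) → S = 237.48 kips.
[1] 1.3(320.74) + 1.6(204.31) + 0.5(237.48) + 0.2(281.36) = 416.96 + 326.90 + 118.74 + 56.27 = 918.87
[2] 1.4(320.74) + 0.6(221.25) + 0.6(281.36) + 0.6(237.48) = 893.09
[3] 1.2(320.74) + 1.75(237.48) + 0.3(281.36) = 384.89 + 415.59 + 84.41 = 884.89
[4] 1.0(320.74) - 1.3(204.31) = 320.74 - 265.60 = 55.14
The controlling combination is 1, giving 918.87 kips.

918.87 kips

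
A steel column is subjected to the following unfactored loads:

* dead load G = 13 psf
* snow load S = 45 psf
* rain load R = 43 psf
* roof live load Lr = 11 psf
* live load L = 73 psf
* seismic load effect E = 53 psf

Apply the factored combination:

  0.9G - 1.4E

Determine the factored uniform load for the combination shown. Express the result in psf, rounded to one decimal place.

-62.5 psf

0.9(13) - 1.4(53) = -62.5
q_u = -62.5 psf.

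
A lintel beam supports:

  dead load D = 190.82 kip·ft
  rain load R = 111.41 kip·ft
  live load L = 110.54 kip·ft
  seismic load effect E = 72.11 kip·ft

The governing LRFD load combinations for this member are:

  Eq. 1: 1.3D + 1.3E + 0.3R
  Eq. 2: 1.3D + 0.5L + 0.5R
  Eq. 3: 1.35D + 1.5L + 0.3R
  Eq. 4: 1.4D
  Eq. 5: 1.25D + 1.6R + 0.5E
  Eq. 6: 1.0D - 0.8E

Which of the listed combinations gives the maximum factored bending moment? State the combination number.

Eq. 1: 1.3(190.82) + 1.3(72.11) + 0.3(111.41) = 248.07 + 93.74 + 33.42 = 375.23
Eq. 2: 1.3(190.82) + 0.5(110.54) + 0.5(111.41) = 359.04
Eq. 3: 1.35(190.82) + 1.5(110.54) + 0.3(111.41) = 257.61 + 165.81 + 33.42 = 456.84
Eq. 4: 1.4(190.82) = 267.15
Eq. 5: 1.25(190.82) + 1.6(111.41) + 0.5(72.11) = 452.84
Eq. 6: 1.0(190.82) - 0.8(72.11) = 190.82 - 57.69 = 133.13
The largest value is 456.84 kip·ft from combination 3.

Combination 3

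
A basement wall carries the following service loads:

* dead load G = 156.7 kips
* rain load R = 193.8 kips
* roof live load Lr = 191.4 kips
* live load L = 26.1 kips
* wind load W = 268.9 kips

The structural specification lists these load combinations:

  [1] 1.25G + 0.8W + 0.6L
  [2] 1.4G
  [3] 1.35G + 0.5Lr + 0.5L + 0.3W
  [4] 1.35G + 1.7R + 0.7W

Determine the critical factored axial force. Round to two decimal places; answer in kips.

729.24 kips

[1] 1.25(156.7) + 0.8(268.9) + 0.6(26.1) = 426.66
[2] 1.4(156.7) = 219.38
[3] 1.35(156.7) + 0.5(191.4) + 0.5(26.1) + 0.3(268.9) = 400.97
[4] 1.35(156.7) + 1.7(193.8) + 0.7(268.9) = 729.24
Maximum is from combination 4.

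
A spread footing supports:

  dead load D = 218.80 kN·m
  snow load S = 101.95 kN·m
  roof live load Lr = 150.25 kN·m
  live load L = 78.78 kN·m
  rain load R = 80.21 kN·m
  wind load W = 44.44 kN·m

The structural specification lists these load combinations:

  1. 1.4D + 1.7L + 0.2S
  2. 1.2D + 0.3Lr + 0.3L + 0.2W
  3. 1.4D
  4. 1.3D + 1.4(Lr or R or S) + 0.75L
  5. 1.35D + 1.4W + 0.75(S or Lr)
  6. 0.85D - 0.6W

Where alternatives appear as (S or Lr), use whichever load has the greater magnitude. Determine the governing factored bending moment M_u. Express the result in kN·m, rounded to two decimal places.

553.88 kN·m

(Lr or R or S) → Lr = 150.25 kN·m; (S or Lr) → Lr = 150.25 kN·m.
1. 1.4(218.80) + 1.7(78.78) + 0.2(101.95) = 460.64
2. 1.2(218.80) + 0.3(150.25) + 0.3(78.78) + 0.2(44.44) = 340.16
3. 1.4(218.80) = 306.32
4. 1.3(218.80) + 1.4(150.25) + 0.75(78.78) = 553.88
5. 1.35(218.80) + 1.4(44.44) + 0.75(150.25) = 470.28
6. 0.85(218.80) - 0.6(44.44) = 159.32
Maximum is from combination 4.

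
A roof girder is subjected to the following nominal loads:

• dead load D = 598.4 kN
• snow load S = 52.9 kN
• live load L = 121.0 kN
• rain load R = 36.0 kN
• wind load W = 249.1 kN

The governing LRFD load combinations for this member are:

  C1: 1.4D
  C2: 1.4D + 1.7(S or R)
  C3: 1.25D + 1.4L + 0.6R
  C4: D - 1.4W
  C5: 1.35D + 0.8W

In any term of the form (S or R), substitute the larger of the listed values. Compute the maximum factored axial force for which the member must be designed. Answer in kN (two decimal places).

(S or R) → S = 52.9 kN.
C1: 1.4(598.4) = 837.76
C2: 1.4(598.4) + 1.7(52.9) = 927.69
C3: 1.25(598.4) + 1.4(121.0) + 0.6(36.0) = 939.00
C4: 1.0(598.4) - 1.4(249.1) = 249.66
C5: 1.35(598.4) + 0.8(249.1) = 1007.12
Maximum is from combination 5.

1007.12 kN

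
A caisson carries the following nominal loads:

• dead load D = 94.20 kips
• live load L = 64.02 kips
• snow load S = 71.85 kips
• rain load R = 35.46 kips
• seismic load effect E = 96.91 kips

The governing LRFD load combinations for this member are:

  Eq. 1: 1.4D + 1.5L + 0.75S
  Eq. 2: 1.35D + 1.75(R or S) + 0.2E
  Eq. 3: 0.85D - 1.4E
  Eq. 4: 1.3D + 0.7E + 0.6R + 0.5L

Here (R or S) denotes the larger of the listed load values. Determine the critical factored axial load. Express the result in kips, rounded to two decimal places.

(R or S) → S = 71.85 kips.
Eq. 1: 1.4(94.20) + 1.5(64.02) + 0.75(71.85) = 131.88 + 96.03 + 53.89 = 281.80
Eq. 2: 1.35(94.20) + 1.75(71.85) + 0.2(96.91) = 127.17 + 125.74 + 19.38 = 272.29
Eq. 3: 0.85(94.20) - 1.4(96.91) = 80.07 - 135.67 = -55.60
Eq. 4: 1.3(94.20) + 0.7(96.91) + 0.6(35.46) + 0.5(64.02) = 243.58
Combination 1 governs: P_u = 281.80 kips.

281.80 kips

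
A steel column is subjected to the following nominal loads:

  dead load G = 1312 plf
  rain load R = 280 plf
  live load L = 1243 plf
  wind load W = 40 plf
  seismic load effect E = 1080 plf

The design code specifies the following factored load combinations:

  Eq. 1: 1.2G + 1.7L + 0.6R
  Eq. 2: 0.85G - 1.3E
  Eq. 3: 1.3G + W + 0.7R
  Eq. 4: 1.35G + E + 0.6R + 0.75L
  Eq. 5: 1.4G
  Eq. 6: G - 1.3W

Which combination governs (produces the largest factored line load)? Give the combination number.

Eq. 1: 1.2(1312) + 1.7(1243) + 0.6(280) = 1574.40 + 2113.10 + 168.00 = 3855.50
Eq. 2: 0.85(1312) - 1.3(1080) = 1115.20 - 1404.00 = -288.80
Eq. 3: 1.3(1312) + 1.0(40) + 0.7(280) = 1705.60 + 40.00 + 196.00 = 1941.60
Eq. 4: 1.35(1312) + 1.0(1080) + 0.6(280) + 0.75(1243) = 1771.20 + 1080.00 + 168.00 + 932.25 = 3951.45
Eq. 5: 1.4(1312) = 1836.80
Eq. 6: 1.0(1312) - 1.3(40) = 1312.00 - 52.00 = 1260.00
The largest value is 3951.45 plf from combination 4.

Combination 4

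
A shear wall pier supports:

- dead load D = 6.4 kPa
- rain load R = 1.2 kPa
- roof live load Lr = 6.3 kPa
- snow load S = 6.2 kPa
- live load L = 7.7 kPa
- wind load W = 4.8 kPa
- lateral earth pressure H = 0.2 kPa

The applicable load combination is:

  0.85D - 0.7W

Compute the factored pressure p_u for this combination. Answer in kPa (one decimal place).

0.85(6.4) - 0.7(4.8) = 2.1
p_u = 2.1 kPa.

2.1 kPa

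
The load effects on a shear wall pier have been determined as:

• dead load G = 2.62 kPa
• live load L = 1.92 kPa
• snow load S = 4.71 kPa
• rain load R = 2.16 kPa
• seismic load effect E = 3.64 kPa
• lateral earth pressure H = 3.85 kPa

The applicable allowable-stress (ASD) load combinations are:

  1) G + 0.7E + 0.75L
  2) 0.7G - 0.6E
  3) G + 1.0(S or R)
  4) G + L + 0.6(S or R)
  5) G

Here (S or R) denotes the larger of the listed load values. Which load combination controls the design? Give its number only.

(S or R) → S = 4.71 kPa.
1) 1.0(2.62) + 0.7(3.64) + 0.75(1.92) = 2.62 + 2.55 + 1.44 = 6.61
2) 0.7(2.62) - 0.6(3.64) = 1.83 - 2.18 = -0.35
3) 1.0(2.62) + 1.0(4.71) = 2.62 + 4.71 = 7.33
4) 1.0(2.62) + 1.0(1.92) + 0.6(4.71) = 2.62 + 1.92 + 2.83 = 7.37
5) 1.0(2.62) = 2.62
The largest value is 7.37 kPa from combination 4.

Combination 4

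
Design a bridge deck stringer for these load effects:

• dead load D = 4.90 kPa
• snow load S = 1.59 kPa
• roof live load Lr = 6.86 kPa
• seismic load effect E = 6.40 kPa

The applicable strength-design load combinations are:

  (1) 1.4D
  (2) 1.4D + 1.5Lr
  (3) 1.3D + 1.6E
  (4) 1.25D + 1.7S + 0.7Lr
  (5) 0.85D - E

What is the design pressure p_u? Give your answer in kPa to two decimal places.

(1) 1.4(4.90) = 6.86
(2) 1.4(4.90) + 1.5(6.86) = 6.86 + 10.29 = 17.15
(3) 1.3(4.90) + 1.6(6.40) = 6.37 + 10.24 = 16.61
(4) 1.25(4.90) + 1.7(1.59) + 0.7(6.86) = 6.13 + 2.70 + 4.80 = 13.63
(5) 0.85(4.90) - 1.0(6.40) = -2.24
Combination 2 governs: p_u = 17.15 kPa.

17.15 kPa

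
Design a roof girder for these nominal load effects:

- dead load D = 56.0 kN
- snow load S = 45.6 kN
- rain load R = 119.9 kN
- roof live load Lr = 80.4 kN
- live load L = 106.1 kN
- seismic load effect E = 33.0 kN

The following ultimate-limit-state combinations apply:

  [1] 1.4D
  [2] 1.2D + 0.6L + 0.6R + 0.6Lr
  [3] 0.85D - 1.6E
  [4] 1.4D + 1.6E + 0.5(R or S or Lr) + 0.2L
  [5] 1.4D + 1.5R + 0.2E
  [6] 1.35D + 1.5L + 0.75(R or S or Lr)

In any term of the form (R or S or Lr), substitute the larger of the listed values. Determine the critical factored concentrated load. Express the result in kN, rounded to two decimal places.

324.68 kN

(R or S or Lr) → R = 119.9 kN.
[1] 1.4(56.0) = 78.40
[2] 1.2(56.0) + 0.6(106.1) + 0.6(119.9) + 0.6(80.4) = 67.20 + 63.66 + 71.94 + 48.24 = 251.04
[3] 0.85(56.0) - 1.6(33.0) = 47.60 - 52.80 = -5.20
[4] 1.4(56.0) + 1.6(33.0) + 0.5(119.9) + 0.2(106.1) = 78.40 + 52.80 + 59.95 + 21.22 = 212.37
[5] 1.4(56.0) + 1.5(119.9) + 0.2(33.0) = 78.40 + 179.85 + 6.60 = 264.85
[6] 1.35(56.0) + 1.5(106.1) + 0.75(119.9) = 75.60 + 159.15 + 89.93 = 324.68
Combination 6 governs: P_u = 324.68 kN.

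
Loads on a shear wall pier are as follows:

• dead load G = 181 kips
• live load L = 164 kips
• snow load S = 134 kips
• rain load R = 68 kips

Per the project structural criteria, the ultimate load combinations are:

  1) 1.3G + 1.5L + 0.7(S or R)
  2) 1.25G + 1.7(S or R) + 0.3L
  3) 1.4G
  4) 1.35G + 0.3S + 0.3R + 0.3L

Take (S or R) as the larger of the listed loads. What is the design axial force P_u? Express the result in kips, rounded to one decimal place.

(S or R) → S = 134 kips.
1) 1.3(181) + 1.5(164) + 0.7(134) = 575.1
2) 1.25(181) + 1.7(134) + 0.3(164) = 503.3
3) 1.4(181) = 253.4
4) 1.35(181) + 0.3(134) + 0.3(68) + 0.3(164) = 354.2
Combination 1 governs: P_u = 575.1 kips.

575.1 kips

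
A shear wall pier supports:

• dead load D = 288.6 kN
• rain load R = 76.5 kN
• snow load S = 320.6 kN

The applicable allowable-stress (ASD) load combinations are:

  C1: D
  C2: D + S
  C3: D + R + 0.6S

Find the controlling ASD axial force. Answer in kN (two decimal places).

609.20 kN

C1: 1.0(288.6) = 288.60
C2: 1.0(288.6) + 1.0(320.6) = 288.60 + 320.60 = 609.20
C3: 1.0(288.6) + 1.0(76.5) + 0.6(320.6) = 288.60 + 76.50 + 192.36 = 557.46
The controlling combination is 2, giving 609.20 kN.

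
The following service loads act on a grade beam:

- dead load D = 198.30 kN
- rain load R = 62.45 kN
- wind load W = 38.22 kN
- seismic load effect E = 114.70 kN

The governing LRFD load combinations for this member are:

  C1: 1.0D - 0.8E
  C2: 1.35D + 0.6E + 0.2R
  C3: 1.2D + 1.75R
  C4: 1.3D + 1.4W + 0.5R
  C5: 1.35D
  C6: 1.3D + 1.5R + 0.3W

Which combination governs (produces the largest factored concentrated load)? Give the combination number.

C1: 1.0(198.30) - 0.8(114.70) = 198.30 - 91.76 = 106.54
C2: 1.35(198.30) + 0.6(114.70) + 0.2(62.45) = 267.71 + 68.82 + 12.49 = 349.02
C3: 1.2(198.30) + 1.75(62.45) = 237.96 + 109.29 = 347.25
C4: 1.3(198.30) + 1.4(38.22) + 0.5(62.45) = 342.52
C5: 1.35(198.30) = 267.71
C6: 1.3(198.30) + 1.5(62.45) + 0.3(38.22) = 362.93
The largest value is 362.93 kN from combination 6.

Combination 6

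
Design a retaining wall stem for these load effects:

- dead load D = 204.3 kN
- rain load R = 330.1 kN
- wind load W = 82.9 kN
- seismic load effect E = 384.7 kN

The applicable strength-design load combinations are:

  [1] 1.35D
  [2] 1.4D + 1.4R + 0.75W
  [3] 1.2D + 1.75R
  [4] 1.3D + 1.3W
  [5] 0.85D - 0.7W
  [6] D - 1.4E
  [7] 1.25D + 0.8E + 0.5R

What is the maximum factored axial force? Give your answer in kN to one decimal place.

822.8 kN

[1] 1.35(204.3) = 275.8
[2] 1.4(204.3) + 1.4(330.1) + 0.75(82.9) = 286.0 + 462.1 + 62.2 = 810.3
[3] 1.2(204.3) + 1.75(330.1) = 822.8
[4] 1.3(204.3) + 1.3(82.9) = 265.6 + 107.8 = 373.4
[5] 0.85(204.3) - 0.7(82.9) = 115.6
[6] 1.0(204.3) - 1.4(384.7) = 204.3 - 538.6 = -334.3
[7] 1.25(204.3) + 0.8(384.7) + 0.5(330.1) = 728.2
Maximum is from combination 3.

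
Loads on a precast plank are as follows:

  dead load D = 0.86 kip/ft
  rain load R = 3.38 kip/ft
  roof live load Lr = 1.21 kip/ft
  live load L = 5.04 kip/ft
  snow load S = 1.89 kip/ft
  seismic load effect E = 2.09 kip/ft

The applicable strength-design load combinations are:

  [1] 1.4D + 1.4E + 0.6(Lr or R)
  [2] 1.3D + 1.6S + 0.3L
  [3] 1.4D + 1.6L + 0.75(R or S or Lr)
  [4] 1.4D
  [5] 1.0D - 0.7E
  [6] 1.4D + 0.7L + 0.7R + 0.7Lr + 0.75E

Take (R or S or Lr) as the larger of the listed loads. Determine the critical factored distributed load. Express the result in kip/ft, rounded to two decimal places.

(Lr or R) → R = 3.38 kip/ft; (R or S or Lr) → R = 3.38 kip/ft.
[1] 1.4(0.86) + 1.4(2.09) + 0.6(3.38) = 6.16
[2] 1.3(0.86) + 1.6(1.89) + 0.3(5.04) = 5.65
[3] 1.4(0.86) + 1.6(5.04) + 0.75(3.38) = 11.80
[4] 1.4(0.86) = 1.20
[5] 1.0(0.86) - 0.7(2.09) = -0.60
[6] 1.4(0.86) + 0.7(5.04) + 0.7(3.38) + 0.7(1.21) + 0.75(2.09) = 9.51
The controlling combination is 3, giving 11.80 kip/ft.

11.80 kip/ft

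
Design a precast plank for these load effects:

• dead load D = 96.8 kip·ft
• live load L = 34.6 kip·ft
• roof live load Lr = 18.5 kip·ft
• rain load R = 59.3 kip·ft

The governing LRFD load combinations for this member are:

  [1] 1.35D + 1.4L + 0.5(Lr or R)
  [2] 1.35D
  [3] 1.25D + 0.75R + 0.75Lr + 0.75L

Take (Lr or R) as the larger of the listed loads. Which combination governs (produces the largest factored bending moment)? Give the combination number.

(Lr or R) → R = 59.3 kip·ft.
[1] 1.35(96.8) + 1.4(34.6) + 0.5(59.3) = 130.7 + 48.4 + 29.7 = 208.8
[2] 1.35(96.8) = 130.7
[3] 1.25(96.8) + 0.75(59.3) + 0.75(18.5) + 0.75(34.6) = 205.3
The largest value is 208.8 kip·ft from combination 1.

Combination 1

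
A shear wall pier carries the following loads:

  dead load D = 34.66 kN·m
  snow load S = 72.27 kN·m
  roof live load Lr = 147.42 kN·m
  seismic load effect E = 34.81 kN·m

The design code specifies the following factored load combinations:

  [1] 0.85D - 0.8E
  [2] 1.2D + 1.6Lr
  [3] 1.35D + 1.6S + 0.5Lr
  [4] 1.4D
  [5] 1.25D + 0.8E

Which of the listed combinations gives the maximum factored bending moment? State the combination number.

[1] 0.85(34.66) - 0.8(34.81) = 29.46 - 27.85 = 1.61
[2] 1.2(34.66) + 1.6(147.42) = 41.59 + 235.87 = 277.46
[3] 1.35(34.66) + 1.6(72.27) + 0.5(147.42) = 46.79 + 115.63 + 73.71 = 236.13
[4] 1.4(34.66) = 48.52
[5] 1.25(34.66) + 0.8(34.81) = 71.17
The largest value is 277.46 kN·m from combination 2.

Combination 2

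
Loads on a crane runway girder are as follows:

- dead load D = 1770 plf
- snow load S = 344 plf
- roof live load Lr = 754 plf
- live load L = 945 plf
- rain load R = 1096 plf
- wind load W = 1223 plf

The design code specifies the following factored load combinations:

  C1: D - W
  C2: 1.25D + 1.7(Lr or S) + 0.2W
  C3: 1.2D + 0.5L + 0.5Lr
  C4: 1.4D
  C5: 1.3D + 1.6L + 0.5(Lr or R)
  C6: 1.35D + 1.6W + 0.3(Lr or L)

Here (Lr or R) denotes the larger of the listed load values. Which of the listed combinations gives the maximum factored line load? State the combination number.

(Lr or S) → Lr = 754 plf; (Lr or R) → R = 1096 plf; (Lr or L) → L = 945 plf.
C1: 1.0(1770) - 1.0(1223) = 547.00
C2: 1.25(1770) + 1.7(754) + 0.2(1223) = 3738.90
C3: 1.2(1770) + 0.5(945) + 0.5(754) = 2973.50
C4: 1.4(1770) = 2478.00
C5: 1.3(1770) + 1.6(945) + 0.5(1096) = 4361.00
C6: 1.35(1770) + 1.6(1223) + 0.3(945) = 4629.80
The largest value is 4629.80 plf from combination 6.

Combination 6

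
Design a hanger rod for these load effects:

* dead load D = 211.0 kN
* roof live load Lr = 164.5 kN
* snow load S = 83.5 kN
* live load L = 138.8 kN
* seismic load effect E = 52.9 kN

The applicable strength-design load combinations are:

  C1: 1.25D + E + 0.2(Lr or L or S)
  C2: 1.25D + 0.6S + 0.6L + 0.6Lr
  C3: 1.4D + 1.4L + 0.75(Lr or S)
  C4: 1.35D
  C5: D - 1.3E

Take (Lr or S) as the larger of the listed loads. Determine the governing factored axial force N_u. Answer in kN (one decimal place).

(Lr or L or S) → Lr = 164.5 kN; (Lr or S) → Lr = 164.5 kN.
C1: 1.25(211.0) + 1.0(52.9) + 0.2(164.5) = 349.6
C2: 1.25(211.0) + 0.6(83.5) + 0.6(138.8) + 0.6(164.5) = 495.8
C3: 1.4(211.0) + 1.4(138.8) + 0.75(164.5) = 613.1
C4: 1.35(211.0) = 284.9
C5: 1.0(211.0) - 1.3(52.9) = 142.2
The controlling combination is 3, giving 613.1 kN.

613.1 kN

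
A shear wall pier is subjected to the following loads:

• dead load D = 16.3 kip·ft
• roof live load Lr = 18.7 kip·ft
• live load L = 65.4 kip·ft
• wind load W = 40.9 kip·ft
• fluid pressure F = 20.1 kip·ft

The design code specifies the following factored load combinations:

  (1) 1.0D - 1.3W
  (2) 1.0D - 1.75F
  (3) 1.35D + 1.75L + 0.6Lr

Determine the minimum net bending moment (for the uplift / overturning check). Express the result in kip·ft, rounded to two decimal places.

-36.87 kip·ft

(1) 1.0(16.3) - 1.3(40.9) = 16.30 - 53.17 = -36.87
(2) 1.0(16.3) - 1.75(20.1) = 16.30 - 35.18 = -18.88
(3) 1.35(16.3) + 1.75(65.4) + 0.6(18.7) = 22.01 + 114.45 + 11.22 = 147.68
Combination 1 gives the minimum: -36.87 kip·ft.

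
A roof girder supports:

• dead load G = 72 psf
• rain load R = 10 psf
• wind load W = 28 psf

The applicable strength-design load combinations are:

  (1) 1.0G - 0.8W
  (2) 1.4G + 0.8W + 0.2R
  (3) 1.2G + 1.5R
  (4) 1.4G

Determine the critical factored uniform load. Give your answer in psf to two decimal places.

(1) 1.0(72) - 0.8(28) = 72.00 - 22.40 = 49.60
(2) 1.4(72) + 0.8(28) + 0.2(10) = 100.80 + 22.40 + 2.00 = 125.20
(3) 1.2(72) + 1.5(10) = 86.40 + 15.00 = 101.40
(4) 1.4(72) = 100.80
Combination 2 governs: q_u = 125.20 psf.

125.20 psf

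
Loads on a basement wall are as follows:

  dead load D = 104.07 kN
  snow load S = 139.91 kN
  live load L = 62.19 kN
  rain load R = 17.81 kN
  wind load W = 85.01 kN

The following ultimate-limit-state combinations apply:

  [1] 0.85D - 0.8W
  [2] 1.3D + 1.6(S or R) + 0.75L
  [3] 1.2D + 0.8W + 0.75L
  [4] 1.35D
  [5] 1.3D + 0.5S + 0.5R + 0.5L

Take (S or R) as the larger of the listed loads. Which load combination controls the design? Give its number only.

Combination 2

(S or R) → S = 139.91 kN.
[1] 0.85(104.07) - 0.8(85.01) = 88.46 - 68.01 = 20.45
[2] 1.3(104.07) + 1.6(139.91) + 0.75(62.19) = 135.29 + 223.86 + 46.64 = 405.79
[3] 1.2(104.07) + 0.8(85.01) + 0.75(62.19) = 124.88 + 68.01 + 46.64 = 239.53
[4] 1.35(104.07) = 140.49
[5] 1.3(104.07) + 0.5(139.91) + 0.5(17.81) + 0.5(62.19) = 245.25
The largest value is 405.79 kN from combination 2.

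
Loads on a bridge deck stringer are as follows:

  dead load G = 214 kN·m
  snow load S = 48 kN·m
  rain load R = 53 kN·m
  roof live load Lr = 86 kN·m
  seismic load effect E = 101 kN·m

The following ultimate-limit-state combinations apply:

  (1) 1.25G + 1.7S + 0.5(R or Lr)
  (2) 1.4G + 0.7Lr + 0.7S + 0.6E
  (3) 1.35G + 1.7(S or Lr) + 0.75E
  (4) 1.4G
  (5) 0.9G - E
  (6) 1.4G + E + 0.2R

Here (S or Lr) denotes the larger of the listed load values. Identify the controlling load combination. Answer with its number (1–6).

Combination 3

(R or Lr) → Lr = 86 kN·m; (S or Lr) → Lr = 86 kN·m.
(1) 1.25(214) + 1.7(48) + 0.5(86) = 392.1
(2) 1.4(214) + 0.7(86) + 0.7(48) + 0.6(101) = 454.0
(3) 1.35(214) + 1.7(86) + 0.75(101) = 510.9
(4) 1.4(214) = 299.6
(5) 0.9(214) - 1.0(101) = 91.6
(6) 1.4(214) + 1.0(101) + 0.2(53) = 411.2
The largest value is 510.9 kN·m from combination 3.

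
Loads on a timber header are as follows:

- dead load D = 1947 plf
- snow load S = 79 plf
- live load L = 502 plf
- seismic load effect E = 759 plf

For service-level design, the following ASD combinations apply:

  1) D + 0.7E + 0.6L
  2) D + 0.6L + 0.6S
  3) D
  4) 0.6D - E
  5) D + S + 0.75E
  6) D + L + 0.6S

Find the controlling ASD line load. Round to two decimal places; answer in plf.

1) 1.0(1947) + 0.7(759) + 0.6(502) = 2779.50
2) 1.0(1947) + 0.6(502) + 0.6(79) = 2295.60
3) 1.0(1947) = 1947.00
4) 0.6(1947) - 1.0(759) = 409.20
5) 1.0(1947) + 1.0(79) + 0.75(759) = 2595.25
6) 1.0(1947) + 1.0(502) + 0.6(79) = 2496.40
Combination 1 governs: w = 2779.50 plf.

2779.50 plf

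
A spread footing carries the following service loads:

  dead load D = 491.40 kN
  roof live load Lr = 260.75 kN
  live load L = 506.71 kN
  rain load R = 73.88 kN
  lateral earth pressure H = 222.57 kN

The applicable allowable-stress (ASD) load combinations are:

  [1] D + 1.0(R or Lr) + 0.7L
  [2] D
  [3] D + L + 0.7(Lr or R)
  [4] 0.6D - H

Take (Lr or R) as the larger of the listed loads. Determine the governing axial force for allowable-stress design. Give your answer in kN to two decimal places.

1180.64 kN

(R or Lr) → Lr = 260.75 kN; (Lr or R) → Lr = 260.75 kN.
[1] 1.0(491.40) + 1.0(260.75) + 0.7(506.71) = 1106.85
[2] 1.0(491.40) = 491.40
[3] 1.0(491.40) + 1.0(506.71) + 0.7(260.75) = 1180.64
[4] 0.6(491.40) - 1.0(222.57) = 72.27
Maximum is from combination 3.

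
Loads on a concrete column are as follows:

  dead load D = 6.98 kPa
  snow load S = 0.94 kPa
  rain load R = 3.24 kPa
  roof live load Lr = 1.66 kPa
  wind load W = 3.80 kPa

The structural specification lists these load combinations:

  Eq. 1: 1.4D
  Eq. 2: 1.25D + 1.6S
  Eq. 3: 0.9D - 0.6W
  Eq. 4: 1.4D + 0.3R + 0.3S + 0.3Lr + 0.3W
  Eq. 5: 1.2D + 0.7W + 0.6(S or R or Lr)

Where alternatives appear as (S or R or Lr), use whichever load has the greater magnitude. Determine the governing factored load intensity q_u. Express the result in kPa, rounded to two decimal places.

12.98 kPa

(S or R or Lr) → R = 3.24 kPa.
Eq. 1: 1.4(6.98) = 9.77
Eq. 2: 1.25(6.98) + 1.6(0.94) = 8.73 + 1.50 = 10.23
Eq. 3: 0.9(6.98) - 0.6(3.80) = 6.28 - 2.28 = 4.00
Eq. 4: 1.4(6.98) + 0.3(3.24) + 0.3(0.94) + 0.3(1.66) + 0.3(3.80) = 9.77 + 0.97 + 0.28 + 0.50 + 1.14 = 12.66
Eq. 5: 1.2(6.98) + 0.7(3.80) + 0.6(3.24) = 8.38 + 2.66 + 1.94 = 12.98
The controlling combination is 5, giving 12.98 kPa.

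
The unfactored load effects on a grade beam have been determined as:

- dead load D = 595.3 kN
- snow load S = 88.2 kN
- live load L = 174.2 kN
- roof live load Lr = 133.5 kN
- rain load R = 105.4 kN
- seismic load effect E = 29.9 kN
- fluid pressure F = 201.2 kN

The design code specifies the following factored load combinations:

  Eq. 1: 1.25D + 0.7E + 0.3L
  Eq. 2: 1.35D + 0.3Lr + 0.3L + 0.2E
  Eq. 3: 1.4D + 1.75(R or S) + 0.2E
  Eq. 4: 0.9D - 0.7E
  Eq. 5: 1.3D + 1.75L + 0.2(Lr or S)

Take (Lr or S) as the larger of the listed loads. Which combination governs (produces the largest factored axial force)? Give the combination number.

Combination 5

(R or S) → R = 105.4 kN; (Lr or S) → Lr = 133.5 kN.
Eq. 1: 1.25(595.3) + 0.7(29.9) + 0.3(174.2) = 744.13 + 20.93 + 52.26 = 817.32
Eq. 2: 1.35(595.3) + 0.3(133.5) + 0.3(174.2) + 0.2(29.9) = 803.66 + 40.05 + 52.26 + 5.98 = 901.95
Eq. 3: 1.4(595.3) + 1.75(105.4) + 0.2(29.9) = 833.42 + 184.45 + 5.98 = 1023.85
Eq. 4: 0.9(595.3) - 0.7(29.9) = 535.77 - 20.93 = 514.84
Eq. 5: 1.3(595.3) + 1.75(174.2) + 0.2(133.5) = 773.89 + 304.85 + 26.70 = 1105.44
The largest value is 1105.44 kN from combination 5.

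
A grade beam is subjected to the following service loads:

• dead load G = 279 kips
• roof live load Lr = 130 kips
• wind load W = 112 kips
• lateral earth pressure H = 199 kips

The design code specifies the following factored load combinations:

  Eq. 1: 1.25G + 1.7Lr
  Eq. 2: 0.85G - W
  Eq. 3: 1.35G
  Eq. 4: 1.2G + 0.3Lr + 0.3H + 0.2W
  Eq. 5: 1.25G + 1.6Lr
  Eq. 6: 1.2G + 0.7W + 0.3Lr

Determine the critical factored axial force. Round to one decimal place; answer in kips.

Eq. 1: 1.25(279) + 1.7(130) = 348.8 + 221.0 = 569.8
Eq. 2: 0.85(279) - 1.0(112) = 237.2 - 112.0 = 125.2
Eq. 3: 1.35(279) = 376.7
Eq. 4: 1.2(279) + 0.3(130) + 0.3(199) + 0.2(112) = 334.8 + 39.0 + 59.7 + 22.4 = 455.9
Eq. 5: 1.25(279) + 1.6(130) = 348.8 + 208.0 = 556.8
Eq. 6: 1.2(279) + 0.7(112) + 0.3(130) = 334.8 + 78.4 + 39.0 = 452.2
The controlling combination is 1, giving 569.8 kips.

569.8 kips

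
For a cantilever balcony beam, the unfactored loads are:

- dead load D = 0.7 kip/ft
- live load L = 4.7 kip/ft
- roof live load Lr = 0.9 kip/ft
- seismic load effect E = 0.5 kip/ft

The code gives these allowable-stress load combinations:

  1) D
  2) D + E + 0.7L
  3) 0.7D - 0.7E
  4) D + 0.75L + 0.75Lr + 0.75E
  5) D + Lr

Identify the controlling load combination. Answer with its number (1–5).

1) 1.0(0.7) = 0.7
2) 1.0(0.7) + 1.0(0.5) + 0.7(4.7) = 0.7 + 0.5 + 3.3 = 4.5
3) 0.7(0.7) - 0.7(0.5) = 0.5 - 0.4 = 0.1
4) 1.0(0.7) + 0.75(4.7) + 0.75(0.9) + 0.75(0.5) = 0.7 + 3.5 + 0.7 + 0.4 = 5.3
5) 1.0(0.7) + 1.0(0.9) = 0.7 + 0.9 = 1.6
The largest value is 5.3 kip/ft from combination 4.

Combination 4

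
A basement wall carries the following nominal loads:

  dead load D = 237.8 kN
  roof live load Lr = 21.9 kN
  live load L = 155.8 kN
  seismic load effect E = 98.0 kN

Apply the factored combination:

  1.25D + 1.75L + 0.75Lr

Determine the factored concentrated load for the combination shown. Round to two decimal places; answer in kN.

586.33 kN

1.25(237.8) + 1.75(155.8) + 0.75(21.9) = 586.33
P_u = 586.33 kN.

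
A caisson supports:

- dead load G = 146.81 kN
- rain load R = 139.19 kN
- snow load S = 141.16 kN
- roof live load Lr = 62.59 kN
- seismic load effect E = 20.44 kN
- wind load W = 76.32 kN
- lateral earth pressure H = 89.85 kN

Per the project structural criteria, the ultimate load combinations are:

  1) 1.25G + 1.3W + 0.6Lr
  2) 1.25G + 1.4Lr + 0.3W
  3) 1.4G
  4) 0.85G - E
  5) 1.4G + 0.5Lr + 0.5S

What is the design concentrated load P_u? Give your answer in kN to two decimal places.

1) 1.25(146.81) + 1.3(76.32) + 0.6(62.59) = 320.28
2) 1.25(146.81) + 1.4(62.59) + 0.3(76.32) = 294.03
3) 1.4(146.81) = 205.53
4) 0.85(146.81) - 1.0(20.44) = 104.35
5) 1.4(146.81) + 0.5(62.59) + 0.5(141.16) = 307.41
The controlling combination is 1, giving 320.28 kN.

320.28 kN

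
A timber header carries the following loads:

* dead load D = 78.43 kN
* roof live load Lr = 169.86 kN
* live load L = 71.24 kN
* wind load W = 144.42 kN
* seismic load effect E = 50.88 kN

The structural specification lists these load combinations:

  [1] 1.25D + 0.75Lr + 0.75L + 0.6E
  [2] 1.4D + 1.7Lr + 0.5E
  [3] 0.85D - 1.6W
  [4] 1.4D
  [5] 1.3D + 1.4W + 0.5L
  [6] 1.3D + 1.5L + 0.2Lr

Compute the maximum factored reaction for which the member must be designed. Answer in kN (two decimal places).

[1] 1.25(78.43) + 0.75(169.86) + 0.75(71.24) + 0.6(50.88) = 309.39
[2] 1.4(78.43) + 1.7(169.86) + 0.5(50.88) = 109.80 + 288.76 + 25.44 = 424.00
[3] 0.85(78.43) - 1.6(144.42) = -164.41
[4] 1.4(78.43) = 109.80
[5] 1.3(78.43) + 1.4(144.42) + 0.5(71.24) = 101.96 + 202.19 + 35.62 = 339.77
[6] 1.3(78.43) + 1.5(71.24) + 0.2(169.86) = 101.96 + 106.86 + 33.97 = 242.79
Maximum is from combination 2.

424.00 kN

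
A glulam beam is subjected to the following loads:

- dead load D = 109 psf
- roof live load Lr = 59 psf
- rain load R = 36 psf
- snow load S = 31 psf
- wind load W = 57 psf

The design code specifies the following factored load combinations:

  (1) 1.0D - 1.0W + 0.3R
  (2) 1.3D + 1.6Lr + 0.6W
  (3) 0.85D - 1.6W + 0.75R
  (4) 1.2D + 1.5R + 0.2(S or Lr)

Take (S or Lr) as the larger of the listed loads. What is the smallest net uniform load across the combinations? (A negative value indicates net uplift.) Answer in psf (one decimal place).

28.5 psf

(S or Lr) → Lr = 59 psf.
(1) 1.0(109) - 1.0(57) + 0.3(36) = 109.0 - 57.0 + 10.8 = 62.8
(2) 1.3(109) + 1.6(59) + 0.6(57) = 141.7 + 94.4 + 34.2 = 270.3
(3) 0.85(109) - 1.6(57) + 0.75(36) = 92.7 - 91.2 + 27.0 = 28.5
(4) 1.2(109) + 1.5(36) + 0.2(59) = 130.8 + 54.0 + 11.8 = 196.6
Combination 3 gives the minimum: 28.5 psf.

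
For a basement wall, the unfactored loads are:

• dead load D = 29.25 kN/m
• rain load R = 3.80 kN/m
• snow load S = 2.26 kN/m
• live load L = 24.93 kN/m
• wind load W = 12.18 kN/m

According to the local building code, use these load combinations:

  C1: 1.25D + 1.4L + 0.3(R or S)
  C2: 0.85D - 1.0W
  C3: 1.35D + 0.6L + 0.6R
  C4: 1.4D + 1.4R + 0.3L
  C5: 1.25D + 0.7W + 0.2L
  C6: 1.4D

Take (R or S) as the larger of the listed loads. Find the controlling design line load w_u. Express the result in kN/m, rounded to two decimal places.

(R or S) → R = 3.80 kN/m.
C1: 1.25(29.25) + 1.4(24.93) + 0.3(3.80) = 72.60
C2: 0.85(29.25) - 1.0(12.18) = 12.68
C3: 1.35(29.25) + 0.6(24.93) + 0.6(3.80) = 56.73
C4: 1.4(29.25) + 1.4(3.80) + 0.3(24.93) = 53.75
C5: 1.25(29.25) + 0.7(12.18) + 0.2(24.93) = 50.07
C6: 1.4(29.25) = 40.95
The controlling combination is 1, giving 72.60 kN/m.

72.60 kN/m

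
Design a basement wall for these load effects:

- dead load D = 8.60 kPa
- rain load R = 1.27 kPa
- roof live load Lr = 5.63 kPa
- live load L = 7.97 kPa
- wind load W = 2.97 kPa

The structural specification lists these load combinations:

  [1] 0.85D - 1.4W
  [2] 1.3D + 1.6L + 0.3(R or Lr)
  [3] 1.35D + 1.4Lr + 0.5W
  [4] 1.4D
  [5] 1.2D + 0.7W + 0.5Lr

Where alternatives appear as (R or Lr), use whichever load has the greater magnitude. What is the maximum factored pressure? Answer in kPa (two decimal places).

(R or Lr) → Lr = 5.63 kPa.
[1] 0.85(8.60) - 1.4(2.97) = 3.15
[2] 1.3(8.60) + 1.6(7.97) + 0.3(5.63) = 25.62
[3] 1.35(8.60) + 1.4(5.63) + 0.5(2.97) = 20.98
[4] 1.4(8.60) = 12.04
[5] 1.2(8.60) + 0.7(2.97) + 0.5(5.63) = 15.21
Maximum is from combination 2.

25.62 kPa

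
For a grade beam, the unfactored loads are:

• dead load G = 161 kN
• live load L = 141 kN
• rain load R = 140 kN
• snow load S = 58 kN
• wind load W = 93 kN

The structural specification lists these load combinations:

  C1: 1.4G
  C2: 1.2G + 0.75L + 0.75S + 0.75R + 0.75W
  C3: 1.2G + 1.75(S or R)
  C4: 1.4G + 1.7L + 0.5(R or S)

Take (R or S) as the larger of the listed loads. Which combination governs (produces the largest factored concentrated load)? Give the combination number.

Combination 4

(S or R) → R = 140 kN; (R or S) → R = 140 kN.
C1: 1.4(161) = 225.40
C2: 1.2(161) + 0.75(141) + 0.75(58) + 0.75(140) + 0.75(93) = 517.20
C3: 1.2(161) + 1.75(140) = 438.20
C4: 1.4(161) + 1.7(141) + 0.5(140) = 535.10
The largest value is 535.10 kN from combination 4.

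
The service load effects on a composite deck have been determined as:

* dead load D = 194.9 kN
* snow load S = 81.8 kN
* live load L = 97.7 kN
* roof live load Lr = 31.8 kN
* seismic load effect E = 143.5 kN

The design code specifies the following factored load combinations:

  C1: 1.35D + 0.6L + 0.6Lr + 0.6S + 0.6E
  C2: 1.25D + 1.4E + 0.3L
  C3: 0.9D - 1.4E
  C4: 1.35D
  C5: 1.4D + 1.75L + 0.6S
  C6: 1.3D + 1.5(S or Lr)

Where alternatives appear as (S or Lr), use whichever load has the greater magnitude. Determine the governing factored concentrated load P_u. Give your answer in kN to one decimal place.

(S or Lr) → S = 81.8 kN.
C1: 1.35(194.9) + 0.6(97.7) + 0.6(31.8) + 0.6(81.8) + 0.6(143.5) = 263.1 + 58.6 + 19.1 + 49.1 + 86.1 = 476.0
C2: 1.25(194.9) + 1.4(143.5) + 0.3(97.7) = 243.6 + 200.9 + 29.3 = 473.8
C3: 0.9(194.9) - 1.4(143.5) = 175.4 - 200.9 = -25.5
C4: 1.35(194.9) = 263.1
C5: 1.4(194.9) + 1.75(97.7) + 0.6(81.8) = 492.9
C6: 1.3(194.9) + 1.5(81.8) = 253.4 + 122.7 = 376.1
Combination 5 governs: P_u = 492.9 kN.

492.9 kN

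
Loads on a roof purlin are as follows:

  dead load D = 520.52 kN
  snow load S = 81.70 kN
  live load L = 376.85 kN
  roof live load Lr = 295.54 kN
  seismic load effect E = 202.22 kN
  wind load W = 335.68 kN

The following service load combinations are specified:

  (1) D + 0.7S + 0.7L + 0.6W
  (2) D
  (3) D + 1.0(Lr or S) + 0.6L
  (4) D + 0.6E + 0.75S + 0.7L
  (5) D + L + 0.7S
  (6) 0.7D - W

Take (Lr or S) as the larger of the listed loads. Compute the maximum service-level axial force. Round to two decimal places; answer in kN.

(Lr or S) → Lr = 295.54 kN.
(1) 1.0(520.52) + 0.7(81.70) + 0.7(376.85) + 0.6(335.68) = 1042.91
(2) 1.0(520.52) = 520.52
(3) 1.0(520.52) + 1.0(295.54) + 0.6(376.85) = 520.52 + 295.54 + 226.11 = 1042.17
(4) 1.0(520.52) + 0.6(202.22) + 0.75(81.70) + 0.7(376.85) = 966.92
(5) 1.0(520.52) + 1.0(376.85) + 0.7(81.70) = 520.52 + 376.85 + 57.19 = 954.56
(6) 0.7(520.52) - 1.0(335.68) = 364.36 - 335.68 = 28.68
Maximum is from combination 1.

1042.91 kN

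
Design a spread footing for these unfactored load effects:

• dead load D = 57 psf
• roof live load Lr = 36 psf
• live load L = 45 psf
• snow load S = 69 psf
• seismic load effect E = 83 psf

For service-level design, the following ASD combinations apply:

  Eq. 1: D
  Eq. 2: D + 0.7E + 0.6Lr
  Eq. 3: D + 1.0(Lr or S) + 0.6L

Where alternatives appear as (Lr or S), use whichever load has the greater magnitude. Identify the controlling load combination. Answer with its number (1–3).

(Lr or S) → S = 69 psf.
Eq. 1: 1.0(57) = 57.0
Eq. 2: 1.0(57) + 0.7(83) + 0.6(36) = 57.0 + 58.1 + 21.6 = 136.7
Eq. 3: 1.0(57) + 1.0(69) + 0.6(45) = 57.0 + 69.0 + 27.0 = 153.0
The largest value is 153.0 psf from combination 3.

Combination 3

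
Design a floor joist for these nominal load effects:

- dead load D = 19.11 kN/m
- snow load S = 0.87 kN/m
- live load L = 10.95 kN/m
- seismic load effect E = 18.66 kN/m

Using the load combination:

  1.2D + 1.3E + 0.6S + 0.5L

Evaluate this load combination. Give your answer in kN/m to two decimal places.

1.2(19.11) + 1.3(18.66) + 0.6(0.87) + 0.5(10.95) = 22.93 + 24.26 + 0.52 + 5.48 = 53.19
w_u = 53.19 kN/m.

53.19 kN/m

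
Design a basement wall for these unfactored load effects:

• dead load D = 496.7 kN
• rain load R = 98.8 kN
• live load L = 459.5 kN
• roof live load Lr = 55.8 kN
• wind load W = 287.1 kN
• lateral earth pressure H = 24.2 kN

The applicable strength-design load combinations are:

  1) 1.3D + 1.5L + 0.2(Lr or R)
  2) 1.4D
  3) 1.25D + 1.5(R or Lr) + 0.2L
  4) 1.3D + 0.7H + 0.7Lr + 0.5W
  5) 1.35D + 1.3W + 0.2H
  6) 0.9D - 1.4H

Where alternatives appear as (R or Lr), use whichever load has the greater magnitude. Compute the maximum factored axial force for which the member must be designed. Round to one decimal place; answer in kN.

(Lr or R) → R = 98.8 kN; (R or Lr) → R = 98.8 kN.
1) 1.3(496.7) + 1.5(459.5) + 0.2(98.8) = 1354.7
2) 1.4(496.7) = 695.4
3) 1.25(496.7) + 1.5(98.8) + 0.2(459.5) = 861.0
4) 1.3(496.7) + 0.7(24.2) + 0.7(55.8) + 0.5(287.1) = 845.3
5) 1.35(496.7) + 1.3(287.1) + 0.2(24.2) = 1048.6
6) 0.9(496.7) - 1.4(24.2) = 413.2
The controlling combination is 1, giving 1354.7 kN.

1354.7 kN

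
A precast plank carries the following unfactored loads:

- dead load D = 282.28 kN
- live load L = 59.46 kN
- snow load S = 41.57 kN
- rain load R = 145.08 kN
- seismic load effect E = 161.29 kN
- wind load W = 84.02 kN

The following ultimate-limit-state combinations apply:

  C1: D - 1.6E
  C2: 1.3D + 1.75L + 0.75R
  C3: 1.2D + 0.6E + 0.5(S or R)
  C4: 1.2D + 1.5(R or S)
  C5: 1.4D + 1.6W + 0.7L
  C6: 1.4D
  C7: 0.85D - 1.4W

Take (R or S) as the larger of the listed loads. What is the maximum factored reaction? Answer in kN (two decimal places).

(S or R) → R = 145.08 kN; (R or S) → R = 145.08 kN.
C1: 1.0(282.28) - 1.6(161.29) = 282.28 - 258.06 = 24.22
C2: 1.3(282.28) + 1.75(59.46) + 0.75(145.08) = 366.96 + 104.06 + 108.81 = 579.83
C3: 1.2(282.28) + 0.6(161.29) + 0.5(145.08) = 338.74 + 96.77 + 72.54 = 508.05
C4: 1.2(282.28) + 1.5(145.08) = 338.74 + 217.62 = 556.36
C5: 1.4(282.28) + 1.6(84.02) + 0.7(59.46) = 571.25
C6: 1.4(282.28) = 395.19
C7: 0.85(282.28) - 1.4(84.02) = 239.94 - 117.63 = 122.31
The controlling combination is 2, giving 579.83 kN.

579.83 kN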